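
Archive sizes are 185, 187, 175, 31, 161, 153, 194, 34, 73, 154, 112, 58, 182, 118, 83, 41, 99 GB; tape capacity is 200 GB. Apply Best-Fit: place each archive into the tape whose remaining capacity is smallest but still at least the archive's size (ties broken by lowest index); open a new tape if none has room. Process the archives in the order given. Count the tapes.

11

185 GB → tape 1 (remaining 15 GB)
187 GB → tape 2 (remaining 13 GB)
175 GB → tape 3 (remaining 25 GB)
31 GB → tape 4 (remaining 169 GB)
161 GB → tape 4 (remaining 8 GB)
153 GB → tape 5 (remaining 47 GB)
194 GB → tape 6 (remaining 6 GB)
34 GB → tape 5 (remaining 13 GB)
73 GB → tape 7 (remaining 127 GB)
154 GB → tape 8 (remaining 46 GB)
112 GB → tape 7 (remaining 15 GB)
58 GB → tape 9 (remaining 142 GB)
182 GB → tape 10 (remaining 18 GB)
118 GB → tape 9 (remaining 24 GB)
83 GB → tape 11 (remaining 117 GB)
41 GB → tape 8 (remaining 5 GB)
99 GB → tape 11 (remaining 18 GB)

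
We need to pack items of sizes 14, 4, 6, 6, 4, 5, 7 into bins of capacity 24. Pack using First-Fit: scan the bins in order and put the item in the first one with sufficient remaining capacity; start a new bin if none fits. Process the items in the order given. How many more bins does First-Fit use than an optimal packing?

First-Fit: [14,4,6] [6,4,5,7] → 2 bins.
Total size 46; any packing needs at least ⌈46/24⌉ = 2 bins.
So 2 is already optimal.

0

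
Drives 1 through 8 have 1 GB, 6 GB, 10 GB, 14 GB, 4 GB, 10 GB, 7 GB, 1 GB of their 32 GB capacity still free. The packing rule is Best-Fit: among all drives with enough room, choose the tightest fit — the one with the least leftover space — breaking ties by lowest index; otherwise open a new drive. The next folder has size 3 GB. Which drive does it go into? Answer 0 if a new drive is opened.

Drives with room: drive 2 (6 GB), drive 3 (10 GB), drive 4 (14 GB), drive 5 (4 GB), drive 6 (10 GB), drive 7 (7 GB).
Tightest fit is drive 5 with 4 GB free.

5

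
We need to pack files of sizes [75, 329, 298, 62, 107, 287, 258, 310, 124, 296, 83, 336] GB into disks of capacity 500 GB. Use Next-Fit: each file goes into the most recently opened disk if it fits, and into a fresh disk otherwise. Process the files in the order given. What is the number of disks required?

75 GB → disk 1 (remaining 425 GB)
329 GB → disk 1 (remaining 96 GB)
298 GB → disk 2 (remaining 202 GB)
62 GB → disk 2 (remaining 140 GB)
107 GB → disk 2 (remaining 33 GB)
287 GB → disk 3 (remaining 213 GB)
258 GB → disk 4 (remaining 242 GB)
310 GB → disk 5 (remaining 190 GB)
124 GB → disk 5 (remaining 66 GB)
296 GB → disk 6 (remaining 204 GB)
83 GB → disk 6 (remaining 121 GB)
336 GB → disk 7 (remaining 164 GB)
Final disks: [75,329] [298,62,107] [287] [258] [310,124] [296,83] [336].

7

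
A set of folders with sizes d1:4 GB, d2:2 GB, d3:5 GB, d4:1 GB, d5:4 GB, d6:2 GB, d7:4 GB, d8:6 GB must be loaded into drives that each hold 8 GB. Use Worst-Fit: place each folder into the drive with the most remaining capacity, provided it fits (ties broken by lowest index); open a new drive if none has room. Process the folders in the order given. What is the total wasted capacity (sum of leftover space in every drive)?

d1 (4 GB) → drive 1 (remaining 4 GB)
d2 (2 GB) → drive 1 (remaining 2 GB)
d3 (5 GB) → drive 2 (remaining 3 GB)
d4 (1 GB) → drive 2 (remaining 2 GB)
d5 (4 GB) → drive 3 (remaining 4 GB)
d6 (2 GB) → drive 3 (remaining 2 GB)
d7 (4 GB) → drive 4 (remaining 4 GB)
d8 (6 GB) → drive 5 (remaining 2 GB)
5 drives × 8 GB = 40 GB; used 28 GB; unused 12 GB.

12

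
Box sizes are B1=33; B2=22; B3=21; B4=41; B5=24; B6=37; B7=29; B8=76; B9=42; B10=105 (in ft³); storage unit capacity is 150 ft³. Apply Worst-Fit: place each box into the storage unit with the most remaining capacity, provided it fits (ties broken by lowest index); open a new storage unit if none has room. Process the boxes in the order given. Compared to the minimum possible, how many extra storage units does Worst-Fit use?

0

Worst-Fit: [33,22,21,41,24] [37,29,76] [42,105] → 3 storage units.
Total size 430 ft³; any packing needs at least ⌈430/150⌉ = 3 storage units.
So 3 is already optimal.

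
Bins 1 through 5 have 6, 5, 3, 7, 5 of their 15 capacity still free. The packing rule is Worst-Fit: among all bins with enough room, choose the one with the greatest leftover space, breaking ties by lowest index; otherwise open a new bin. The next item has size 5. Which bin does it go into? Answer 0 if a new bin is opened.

Bins with room: bin 1 (6), bin 2 (5), bin 4 (7), bin 5 (5).
Most room is bin 4 with 7 free.

4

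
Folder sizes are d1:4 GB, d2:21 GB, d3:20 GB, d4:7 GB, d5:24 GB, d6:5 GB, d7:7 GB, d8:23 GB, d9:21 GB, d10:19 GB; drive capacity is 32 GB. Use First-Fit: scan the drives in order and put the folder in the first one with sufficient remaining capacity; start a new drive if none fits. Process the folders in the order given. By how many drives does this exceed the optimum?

0

First-Fit: [4,21,7] [20,5,7] [24] [23] [21] [19] → 6 drives.
6 folders exceed 16 GB (half the capacity), and no two of those can share a drive, so at least 6 drives are needed.
So 6 is already optimal.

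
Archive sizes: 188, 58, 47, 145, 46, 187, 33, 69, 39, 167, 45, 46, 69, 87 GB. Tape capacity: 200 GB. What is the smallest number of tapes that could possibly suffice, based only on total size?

Total size = 188 + 58 + 47 + 145 + 46 + 187 + 33 + 69 + 39 + 167 + 45 + 46 + 69 + 87 = 1226 GB.
⌈1226 / 200⌉ = 7.

7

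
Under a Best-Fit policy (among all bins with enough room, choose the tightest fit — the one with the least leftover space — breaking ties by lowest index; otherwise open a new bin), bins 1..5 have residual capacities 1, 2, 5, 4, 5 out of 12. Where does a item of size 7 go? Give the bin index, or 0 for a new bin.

No bin has ≥ 7 free, so a new bin is opened.

0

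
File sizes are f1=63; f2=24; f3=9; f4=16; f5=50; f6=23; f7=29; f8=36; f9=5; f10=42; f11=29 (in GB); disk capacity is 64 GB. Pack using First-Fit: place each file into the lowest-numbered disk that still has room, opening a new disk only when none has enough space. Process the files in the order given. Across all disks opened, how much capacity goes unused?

122

f1 (63 GB) → disk 1 (remaining 1 GB)
f2 (24 GB) → disk 2 (remaining 40 GB)
f3 (9 GB) → disk 2 (remaining 31 GB)
f4 (16 GB) → disk 2 (remaining 15 GB)
f5 (50 GB) → disk 3 (remaining 14 GB)
f6 (23 GB) → disk 4 (remaining 41 GB)
f7 (29 GB) → disk 4 (remaining 12 GB)
f8 (36 GB) → disk 5 (remaining 28 GB)
f9 (5 GB) → disk 2 (remaining 10 GB)
f10 (42 GB) → disk 6 (remaining 22 GB)
f11 (29 GB) → disk 7 (remaining 35 GB)
7 disks × 64 GB = 448 GB; used 326 GB; unused 122 GB.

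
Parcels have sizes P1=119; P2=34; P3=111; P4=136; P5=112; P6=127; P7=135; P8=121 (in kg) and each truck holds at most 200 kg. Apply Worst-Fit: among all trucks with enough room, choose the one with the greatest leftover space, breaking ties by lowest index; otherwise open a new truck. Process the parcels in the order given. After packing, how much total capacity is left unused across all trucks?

P1 (119 kg) → truck 1 (remaining 81 kg)
P2 (34 kg) → truck 1 (remaining 47 kg)
P3 (111 kg) → truck 2 (remaining 89 kg)
P4 (136 kg) → truck 3 (remaining 64 kg)
P5 (112 kg) → truck 4 (remaining 88 kg)
P6 (127 kg) → truck 5 (remaining 73 kg)
P7 (135 kg) → truck 6 (remaining 65 kg)
P8 (121 kg) → truck 7 (remaining 79 kg)
7 trucks × 200 kg = 1400 kg; used 895 kg; unused 505 kg.

505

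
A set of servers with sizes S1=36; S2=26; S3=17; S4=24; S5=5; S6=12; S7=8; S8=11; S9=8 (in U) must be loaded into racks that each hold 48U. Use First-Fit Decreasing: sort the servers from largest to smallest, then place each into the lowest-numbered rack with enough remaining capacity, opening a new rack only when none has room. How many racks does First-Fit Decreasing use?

4 racks

Sorted descending: 36, 26, 24, 17, 12, 11, 8, 8, 5.
rack 1: place 36U, 12U left
rack 2: place 26U, 22U left
rack 3: place 24U, 24U left
rack 2: place 17U, 5U left
rack 1: place 12U, 0U left
rack 3: place 11U, 13U left
rack 3: place 8U, 5U left
rack 4: place 8U, 40U left
rack 2: place 5U, 0U left
Final racks: [36,12] [26,17,5] [24,11,8] [8].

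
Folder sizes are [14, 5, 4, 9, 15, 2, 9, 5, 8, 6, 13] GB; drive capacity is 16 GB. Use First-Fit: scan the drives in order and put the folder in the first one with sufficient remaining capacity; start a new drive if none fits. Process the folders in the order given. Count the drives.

7

14 GB → drive 1 (remaining 2 GB)
5 GB → drive 2 (remaining 11 GB)
4 GB → drive 2 (remaining 7 GB)
9 GB → drive 3 (remaining 7 GB)
15 GB → drive 4 (remaining 1 GB)
2 GB → drive 1 (remaining 0 GB)
9 GB → drive 5 (remaining 7 GB)
5 GB → drive 2 (remaining 2 GB)
8 GB → drive 6 (remaining 8 GB)
6 GB → drive 3 (remaining 1 GB)
13 GB → drive 7 (remaining 3 GB)
Final drives: [14,2] [5,4,5] [9,6] [15] [9] [8] [13].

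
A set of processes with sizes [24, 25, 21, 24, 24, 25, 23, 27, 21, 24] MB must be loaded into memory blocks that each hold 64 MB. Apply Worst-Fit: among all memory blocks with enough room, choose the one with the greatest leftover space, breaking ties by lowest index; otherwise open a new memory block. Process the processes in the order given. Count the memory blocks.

Put 24 MB in memory block 1; 40 MB remain.
Put 25 MB in memory block 1; 15 MB remain.
Put 21 MB in memory block 2; 43 MB remain.
Put 24 MB in memory block 2; 19 MB remain.
Put 24 MB in memory block 3; 40 MB remain.
Put 25 MB in memory block 3; 15 MB remain.
Put 23 MB in memory block 4; 41 MB remain.
Put 27 MB in memory block 4; 14 MB remain.
Put 21 MB in memory block 5; 43 MB remain.
Put 24 MB in memory block 5; 19 MB remain.

5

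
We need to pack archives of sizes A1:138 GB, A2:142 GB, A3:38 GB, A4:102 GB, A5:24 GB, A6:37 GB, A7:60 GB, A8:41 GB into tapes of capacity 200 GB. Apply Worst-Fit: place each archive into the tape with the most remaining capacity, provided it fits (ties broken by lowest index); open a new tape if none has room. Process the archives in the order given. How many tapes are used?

4

A1 (138 GB) → tape 1 (remaining 62 GB)
A2 (142 GB) → tape 2 (remaining 58 GB)
A3 (38 GB) → tape 1 (remaining 24 GB)
A4 (102 GB) → tape 3 (remaining 98 GB)
A5 (24 GB) → tape 3 (remaining 74 GB)
A6 (37 GB) → tape 3 (remaining 37 GB)
A7 (60 GB) → tape 4 (remaining 140 GB)
A8 (41 GB) → tape 4 (remaining 99 GB)
Final tapes: [138,38] [142] [102,24,37] [60,41].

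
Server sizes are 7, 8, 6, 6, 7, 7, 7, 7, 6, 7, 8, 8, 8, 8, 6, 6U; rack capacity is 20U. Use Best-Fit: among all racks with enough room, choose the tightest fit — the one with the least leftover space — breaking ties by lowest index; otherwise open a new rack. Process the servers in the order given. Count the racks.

Put 7U in rack 1; 13U remain.
Put 8U in rack 1; 5U remain.
Put 6U in rack 2; 14U remain.
Put 6U in rack 2; 8U remain.
Put 7U in rack 2; 1U remain.
Put 7U in rack 3; 13U remain.
Put 7U in rack 3; 6U remain.
Put 7U in rack 4; 13U remain.
Put 6U in rack 3; 0U remain.
Put 7U in rack 4; 6U remain.
Put 8U in rack 5; 12U remain.
Put 8U in rack 5; 4U remain.
Put 8U in rack 6; 12U remain.
Put 8U in rack 6; 4U remain.
Put 6U in rack 4; 0U remain.
Put 6U in rack 7; 14U remain.

7 racks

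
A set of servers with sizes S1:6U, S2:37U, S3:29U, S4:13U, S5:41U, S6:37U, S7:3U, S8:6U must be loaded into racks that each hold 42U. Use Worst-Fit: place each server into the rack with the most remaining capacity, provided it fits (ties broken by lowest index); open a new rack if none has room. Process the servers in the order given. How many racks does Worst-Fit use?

5 racks

S1 (6U) → rack 1 (remaining 36U)
S2 (37U) → rack 2 (remaining 5U)
S3 (29U) → rack 1 (remaining 7U)
S4 (13U) → rack 3 (remaining 29U)
S5 (41U) → rack 4 (remaining 1U)
S6 (37U) → rack 5 (remaining 5U)
S7 (3U) → rack 3 (remaining 26U)
S8 (6U) → rack 3 (remaining 20U)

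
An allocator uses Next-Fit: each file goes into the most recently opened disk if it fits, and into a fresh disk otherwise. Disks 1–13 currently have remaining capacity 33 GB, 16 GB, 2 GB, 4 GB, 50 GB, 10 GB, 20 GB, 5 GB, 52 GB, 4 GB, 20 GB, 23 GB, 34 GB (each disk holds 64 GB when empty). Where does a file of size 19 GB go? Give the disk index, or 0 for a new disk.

Next-Fit only looks at disk 13, which has 34 GB free.
19 GB fits there.

13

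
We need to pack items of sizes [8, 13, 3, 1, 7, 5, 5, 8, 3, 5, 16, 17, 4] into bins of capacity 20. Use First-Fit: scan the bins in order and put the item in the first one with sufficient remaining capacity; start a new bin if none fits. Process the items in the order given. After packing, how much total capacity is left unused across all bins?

Put 8 in bin 1; 12 remain.
Put 13 in bin 2; 7 remain.
Put 3 in bin 1; 9 remain.
Put 1 in bin 1; 8 remain.
Put 7 in bin 1; 1 remain.
Put 5 in bin 2; 2 remain.
Put 5 in bin 3; 15 remain.
Put 8 in bin 3; 7 remain.
Put 3 in bin 3; 4 remain.
Put 5 in bin 4; 15 remain.
Put 16 in bin 5; 4 remain.
Put 17 in bin 6; 3 remain.
Put 4 in bin 3; 0 remain.
6 bins × 20 = 120; used 95; unused 25.

25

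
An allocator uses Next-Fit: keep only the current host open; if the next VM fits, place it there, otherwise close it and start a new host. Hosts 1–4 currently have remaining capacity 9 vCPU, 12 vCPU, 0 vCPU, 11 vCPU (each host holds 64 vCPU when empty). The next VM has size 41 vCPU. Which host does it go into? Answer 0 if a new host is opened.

0

Next-Fit only looks at host 4, which has 11 vCPU free.
41 vCPU does not fit, so a new host is opened.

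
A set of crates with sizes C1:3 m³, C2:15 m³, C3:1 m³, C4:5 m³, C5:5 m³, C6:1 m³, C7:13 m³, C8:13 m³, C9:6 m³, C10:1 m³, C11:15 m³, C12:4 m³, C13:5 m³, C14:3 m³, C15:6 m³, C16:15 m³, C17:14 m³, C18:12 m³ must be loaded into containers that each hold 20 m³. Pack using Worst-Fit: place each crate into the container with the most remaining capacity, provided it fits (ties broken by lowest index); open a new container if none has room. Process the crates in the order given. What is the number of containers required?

Put C1 (3 m³) in container 1; 17 m³ remain.
Put C2 (15 m³) in container 1; 2 m³ remain.
Put C3 (1 m³) in container 1; 1 m³ remain.
Put C4 (5 m³) in container 2; 15 m³ remain.
Put C5 (5 m³) in container 2; 10 m³ remain.
Put C6 (1 m³) in container 2; 9 m³ remain.
Put C7 (13 m³) in container 3; 7 m³ remain.
Put C8 (13 m³) in container 4; 7 m³ remain.
Put C9 (6 m³) in container 2; 3 m³ remain.
Put C10 (1 m³) in container 3; 6 m³ remain.
Put C11 (15 m³) in container 5; 5 m³ remain.
Put C12 (4 m³) in container 4; 3 m³ remain.
Put C13 (5 m³) in container 3; 1 m³ remain.
Put C14 (3 m³) in container 5; 2 m³ remain.
Put C15 (6 m³) in container 6; 14 m³ remain.
Put C16 (15 m³) in container 7; 5 m³ remain.
Put C17 (14 m³) in container 6; 0 m³ remain.
Put C18 (12 m³) in container 8; 8 m³ remain.
Final containers: [3,15,1] [5,5,1,6] [13,1,5] [13,4] [15,3] [6,14] [15] [12].

8 containers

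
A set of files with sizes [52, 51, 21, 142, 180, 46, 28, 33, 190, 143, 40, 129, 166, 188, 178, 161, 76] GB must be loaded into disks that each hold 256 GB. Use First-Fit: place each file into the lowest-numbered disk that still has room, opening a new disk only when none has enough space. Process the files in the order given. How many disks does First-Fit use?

10

Put 52 GB in disk 1; 204 GB remain.
Put 51 GB in disk 1; 153 GB remain.
Put 21 GB in disk 1; 132 GB remain.
Put 142 GB in disk 2; 114 GB remain.
Put 180 GB in disk 3; 76 GB remain.
Put 46 GB in disk 1; 86 GB remain.
Put 28 GB in disk 1; 58 GB remain.
Put 33 GB in disk 1; 25 GB remain.
Put 190 GB in disk 4; 66 GB remain.
Put 143 GB in disk 5; 113 GB remain.
Put 40 GB in disk 2; 74 GB remain.
Put 129 GB in disk 6; 127 GB remain.
Put 166 GB in disk 7; 90 GB remain.
Put 188 GB in disk 8; 68 GB remain.
Put 178 GB in disk 9; 78 GB remain.
Put 161 GB in disk 10; 95 GB remain.
Put 76 GB in disk 3; 0 GB remain.
Final disks: [52,51,21,46,28,33] [142,40] [180,76] [190] [143] [129] [166] [188] [178] [161].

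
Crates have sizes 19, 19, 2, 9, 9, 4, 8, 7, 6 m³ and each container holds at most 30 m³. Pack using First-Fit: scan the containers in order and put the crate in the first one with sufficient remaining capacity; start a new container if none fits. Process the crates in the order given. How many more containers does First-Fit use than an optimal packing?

0

First-Fit: [19,2,9] [19,9] [4,8,7,6] → 3 containers.
Total size 83 m³; any packing needs at least ⌈83/30⌉ = 3 containers.
So 3 is already optimal.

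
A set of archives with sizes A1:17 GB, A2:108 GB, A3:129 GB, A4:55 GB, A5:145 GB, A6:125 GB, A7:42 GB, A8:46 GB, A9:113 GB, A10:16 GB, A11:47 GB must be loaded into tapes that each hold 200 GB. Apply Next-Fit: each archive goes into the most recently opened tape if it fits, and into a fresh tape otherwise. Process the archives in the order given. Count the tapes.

A1 (17 GB) → tape 1 (remaining 183 GB)
A2 (108 GB) → tape 1 (remaining 75 GB)
A3 (129 GB) → tape 2 (remaining 71 GB)
A4 (55 GB) → tape 2 (remaining 16 GB)
A5 (145 GB) → tape 3 (remaining 55 GB)
A6 (125 GB) → tape 4 (remaining 75 GB)
A7 (42 GB) → tape 4 (remaining 33 GB)
A8 (46 GB) → tape 5 (remaining 154 GB)
A9 (113 GB) → tape 5 (remaining 41 GB)
A10 (16 GB) → tape 5 (remaining 25 GB)
A11 (47 GB) → tape 6 (remaining 153 GB)
Final tapes: [17,108] [129,55] [145] [125,42] [46,113,16] [47].

6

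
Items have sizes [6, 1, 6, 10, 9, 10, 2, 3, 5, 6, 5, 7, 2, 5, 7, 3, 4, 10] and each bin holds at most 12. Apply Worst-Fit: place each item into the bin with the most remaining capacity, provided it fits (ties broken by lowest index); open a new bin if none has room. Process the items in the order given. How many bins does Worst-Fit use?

Put 6 in bin 1; 6 remain.
Put 1 in bin 1; 5 remain.
Put 6 in bin 2; 6 remain.
Put 10 in bin 3; 2 remain.
Put 9 in bin 4; 3 remain.
Put 10 in bin 5; 2 remain.
Put 2 in bin 2; 4 remain.
Put 3 in bin 1; 2 remain.
Put 5 in bin 6; 7 remain.
Put 6 in bin 6; 1 remain.
Put 5 in bin 7; 7 remain.
Put 7 in bin 7; 0 remain.
Put 2 in bin 2; 2 remain.
Put 5 in bin 8; 7 remain.
Put 7 in bin 8; 0 remain.
Put 3 in bin 4; 0 remain.
Put 4 in bin 9; 8 remain.
Put 10 in bin 10; 2 remain.

10 bins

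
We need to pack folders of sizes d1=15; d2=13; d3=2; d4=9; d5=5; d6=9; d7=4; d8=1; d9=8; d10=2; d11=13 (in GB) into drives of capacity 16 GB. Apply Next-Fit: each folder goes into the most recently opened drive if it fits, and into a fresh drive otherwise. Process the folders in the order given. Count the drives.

drive 1: place d1 (15 GB), 1 GB left
drive 2: place d2 (13 GB), 3 GB left
drive 2: place d3 (2 GB), 1 GB left
drive 3: place d4 (9 GB), 7 GB left
drive 3: place d5 (5 GB), 2 GB left
drive 4: place d6 (9 GB), 7 GB left
drive 4: place d7 (4 GB), 3 GB left
drive 4: place d8 (1 GB), 2 GB left
drive 5: place d9 (8 GB), 8 GB left
drive 5: place d10 (2 GB), 6 GB left
drive 6: place d11 (13 GB), 3 GB left
Final drives: [15] [13,2] [9,5] [9,4,1] [8,2] [13].

6 drives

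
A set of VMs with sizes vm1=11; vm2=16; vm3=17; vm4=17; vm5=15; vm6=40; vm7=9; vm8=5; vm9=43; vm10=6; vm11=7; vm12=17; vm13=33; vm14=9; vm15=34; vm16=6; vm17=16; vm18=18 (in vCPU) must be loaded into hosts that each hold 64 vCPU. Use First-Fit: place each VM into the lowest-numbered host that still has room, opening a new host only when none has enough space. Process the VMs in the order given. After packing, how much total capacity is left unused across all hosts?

vm1 (11 vCPU) → host 1 (remaining 53 vCPU)
vm2 (16 vCPU) → host 1 (remaining 37 vCPU)
vm3 (17 vCPU) → host 1 (remaining 20 vCPU)
vm4 (17 vCPU) → host 1 (remaining 3 vCPU)
vm5 (15 vCPU) → host 2 (remaining 49 vCPU)
vm6 (40 vCPU) → host 2 (remaining 9 vCPU)
vm7 (9 vCPU) → host 2 (remaining 0 vCPU)
vm8 (5 vCPU) → host 3 (remaining 59 vCPU)
vm9 (43 vCPU) → host 3 (remaining 16 vCPU)
vm10 (6 vCPU) → host 3 (remaining 10 vCPU)
vm11 (7 vCPU) → host 3 (remaining 3 vCPU)
vm12 (17 vCPU) → host 4 (remaining 47 vCPU)
vm13 (33 vCPU) → host 4 (remaining 14 vCPU)
vm14 (9 vCPU) → host 4 (remaining 5 vCPU)
vm15 (34 vCPU) → host 5 (remaining 30 vCPU)
vm16 (6 vCPU) → host 5 (remaining 24 vCPU)
vm17 (16 vCPU) → host 5 (remaining 8 vCPU)
vm18 (18 vCPU) → host 6 (remaining 46 vCPU)
6 hosts × 64 vCPU = 384 vCPU; used 319 vCPU; unused 65 vCPU.

65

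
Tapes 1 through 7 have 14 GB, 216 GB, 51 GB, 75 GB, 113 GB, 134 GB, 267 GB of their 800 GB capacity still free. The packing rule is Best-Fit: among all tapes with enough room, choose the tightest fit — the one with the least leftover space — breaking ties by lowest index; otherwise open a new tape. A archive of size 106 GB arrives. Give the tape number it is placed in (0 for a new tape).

5

Tapes with room: tape 2 (216 GB), tape 5 (113 GB), tape 6 (134 GB), tape 7 (267 GB).
Tightest fit is tape 5 with 113 GB free.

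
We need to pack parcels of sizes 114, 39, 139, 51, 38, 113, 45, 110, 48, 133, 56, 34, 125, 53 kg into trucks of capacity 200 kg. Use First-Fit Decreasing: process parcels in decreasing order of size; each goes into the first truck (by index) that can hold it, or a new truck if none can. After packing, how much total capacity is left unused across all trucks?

102

Sorted descending: 139, 133, 125, 114, 113, 110, 56, 53, 51, 48, 45, 39, 38, 34.
Put 139 kg in truck 1; 61 kg remain.
Put 133 kg in truck 2; 67 kg remain.
Put 125 kg in truck 3; 75 kg remain.
Put 114 kg in truck 4; 86 kg remain.
Put 113 kg in truck 5; 87 kg remain.
Put 110 kg in truck 6; 90 kg remain.
Put 56 kg in truck 1; 5 kg remain.
Put 53 kg in truck 2; 14 kg remain.
Put 51 kg in truck 3; 24 kg remain.
Put 48 kg in truck 4; 38 kg remain.
Put 45 kg in truck 5; 42 kg remain.
Put 39 kg in truck 5; 3 kg remain.
Put 38 kg in truck 4; 0 kg remain.
Put 34 kg in truck 6; 56 kg remain.
6 trucks × 200 kg = 1200 kg; used 1098 kg; unused 102 kg.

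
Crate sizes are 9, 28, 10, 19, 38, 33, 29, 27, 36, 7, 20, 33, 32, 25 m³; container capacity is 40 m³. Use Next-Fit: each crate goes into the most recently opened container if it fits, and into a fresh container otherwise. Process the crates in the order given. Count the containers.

9 m³ → container 1 (remaining 31 m³)
28 m³ → container 1 (remaining 3 m³)
10 m³ → container 2 (remaining 30 m³)
19 m³ → container 2 (remaining 11 m³)
38 m³ → container 3 (remaining 2 m³)
33 m³ → container 4 (remaining 7 m³)
29 m³ → container 5 (remaining 11 m³)
27 m³ → container 6 (remaining 13 m³)
36 m³ → container 7 (remaining 4 m³)
7 m³ → container 8 (remaining 33 m³)
20 m³ → container 8 (remaining 13 m³)
33 m³ → container 9 (remaining 7 m³)
32 m³ → container 10 (remaining 8 m³)
25 m³ → container 11 (remaining 15 m³)

11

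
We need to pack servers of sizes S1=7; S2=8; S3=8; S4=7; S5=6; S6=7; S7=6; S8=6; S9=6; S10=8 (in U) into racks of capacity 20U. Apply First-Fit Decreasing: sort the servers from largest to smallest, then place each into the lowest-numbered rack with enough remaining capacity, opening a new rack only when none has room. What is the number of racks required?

Sorted descending: 8, 8, 8, 7, 7, 7, 6, 6, 6, 6.
Put 8U in rack 1; 12U remain.
Put 8U in rack 1; 4U remain.
Put 8U in rack 2; 12U remain.
Put 7U in rack 2; 5U remain.
Put 7U in rack 3; 13U remain.
Put 7U in rack 3; 6U remain.
Put 6U in rack 3; 0U remain.
Put 6U in rack 4; 14U remain.
Put 6U in rack 4; 8U remain.
Put 6U in rack 4; 2U remain.
Final racks: [8,8] [8,7] [7,7,6] [6,6,6].

4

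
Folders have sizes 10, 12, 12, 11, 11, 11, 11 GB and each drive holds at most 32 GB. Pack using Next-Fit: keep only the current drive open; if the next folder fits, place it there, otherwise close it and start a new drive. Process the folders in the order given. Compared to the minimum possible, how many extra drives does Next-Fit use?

1

Next-Fit: [10,12] [12,11] [11,11] [11] → 4 drives.
Total size 78 GB; any packing needs at least ⌈78/32⌉ = 3 drives.
An optimal packing achieves that bound: [12,12] [11,11,10] [11,11] → 3 drives.
Excess: 4 − 3 = 1.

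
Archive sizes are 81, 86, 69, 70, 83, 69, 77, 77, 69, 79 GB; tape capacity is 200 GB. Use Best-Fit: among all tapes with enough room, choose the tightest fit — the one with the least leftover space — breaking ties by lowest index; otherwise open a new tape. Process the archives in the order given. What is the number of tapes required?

tape 1: place 81 GB, 119 GB left
tape 1: place 86 GB, 33 GB left
tape 2: place 69 GB, 131 GB left
tape 2: place 70 GB, 61 GB left
tape 3: place 83 GB, 117 GB left
tape 3: place 69 GB, 48 GB left
tape 4: place 77 GB, 123 GB left
tape 4: place 77 GB, 46 GB left
tape 5: place 69 GB, 131 GB left
tape 5: place 79 GB, 52 GB left

5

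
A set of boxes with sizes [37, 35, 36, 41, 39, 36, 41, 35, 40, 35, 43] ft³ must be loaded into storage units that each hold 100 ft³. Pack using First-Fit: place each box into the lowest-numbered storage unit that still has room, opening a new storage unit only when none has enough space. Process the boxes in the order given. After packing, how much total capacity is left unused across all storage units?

182

37 ft³ → storage unit 1 (remaining 63 ft³)
35 ft³ → storage unit 1 (remaining 28 ft³)
36 ft³ → storage unit 2 (remaining 64 ft³)
41 ft³ → storage unit 2 (remaining 23 ft³)
39 ft³ → storage unit 3 (remaining 61 ft³)
36 ft³ → storage unit 3 (remaining 25 ft³)
41 ft³ → storage unit 4 (remaining 59 ft³)
35 ft³ → storage unit 4 (remaining 24 ft³)
40 ft³ → storage unit 5 (remaining 60 ft³)
35 ft³ → storage unit 5 (remaining 25 ft³)
43 ft³ → storage unit 6 (remaining 57 ft³)
6 storage units × 100 ft³ = 600 ft³; used 418 ft³; unused 182 ft³.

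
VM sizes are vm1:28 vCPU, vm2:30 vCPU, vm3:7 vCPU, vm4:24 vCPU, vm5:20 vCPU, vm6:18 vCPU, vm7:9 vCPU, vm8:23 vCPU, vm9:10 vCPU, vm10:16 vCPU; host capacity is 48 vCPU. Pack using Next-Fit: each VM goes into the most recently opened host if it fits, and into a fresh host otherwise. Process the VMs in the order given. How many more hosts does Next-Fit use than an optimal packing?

2

Next-Fit: [28] [30,7] [24,20] [18,9] [23,10] [16] → 6 hosts.
Total size 185 vCPU; any packing needs at least ⌈185/48⌉ = 4 hosts.
An optimal packing achieves that bound: [30,18] [28,20] [24,23] [16,10,9,7] → 4 hosts.
Excess: 6 − 4 = 2.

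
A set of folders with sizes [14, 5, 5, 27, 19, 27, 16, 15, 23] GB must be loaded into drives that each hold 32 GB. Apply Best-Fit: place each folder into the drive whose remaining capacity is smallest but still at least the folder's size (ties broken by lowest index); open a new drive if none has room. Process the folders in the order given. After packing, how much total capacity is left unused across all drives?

41

Put 14 GB in drive 1; 18 GB remain.
Put 5 GB in drive 1; 13 GB remain.
Put 5 GB in drive 1; 8 GB remain.
Put 27 GB in drive 2; 5 GB remain.
Put 19 GB in drive 3; 13 GB remain.
Put 27 GB in drive 4; 5 GB remain.
Put 16 GB in drive 5; 16 GB remain.
Put 15 GB in drive 5; 1 GB remain.
Put 23 GB in drive 6; 9 GB remain.
6 drives × 32 GB = 192 GB; used 151 GB; unused 41 GB.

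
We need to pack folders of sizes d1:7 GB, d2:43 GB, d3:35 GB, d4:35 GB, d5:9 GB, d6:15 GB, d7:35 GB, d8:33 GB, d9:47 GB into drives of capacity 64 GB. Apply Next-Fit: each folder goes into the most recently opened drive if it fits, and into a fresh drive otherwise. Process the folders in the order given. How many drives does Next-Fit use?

6 drives

drive 1: place d1 (7 GB), 57 GB left
drive 1: place d2 (43 GB), 14 GB left
drive 2: place d3 (35 GB), 29 GB left
drive 3: place d4 (35 GB), 29 GB left
drive 3: place d5 (9 GB), 20 GB left
drive 3: place d6 (15 GB), 5 GB left
drive 4: place d7 (35 GB), 29 GB left
drive 5: place d8 (33 GB), 31 GB left
drive 6: place d9 (47 GB), 17 GB left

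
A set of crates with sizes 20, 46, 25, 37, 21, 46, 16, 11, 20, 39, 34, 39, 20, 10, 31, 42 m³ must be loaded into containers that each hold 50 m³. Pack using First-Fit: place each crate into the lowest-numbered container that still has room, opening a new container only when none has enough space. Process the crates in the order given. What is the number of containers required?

11

20 m³ → container 1 (remaining 30 m³)
46 m³ → container 2 (remaining 4 m³)
25 m³ → container 1 (remaining 5 m³)
37 m³ → container 3 (remaining 13 m³)
21 m³ → container 4 (remaining 29 m³)
46 m³ → container 5 (remaining 4 m³)
16 m³ → container 4 (remaining 13 m³)
11 m³ → container 3 (remaining 2 m³)
20 m³ → container 6 (remaining 30 m³)
39 m³ → container 7 (remaining 11 m³)
34 m³ → container 8 (remaining 16 m³)
39 m³ → container 9 (remaining 11 m³)
20 m³ → container 6 (remaining 10 m³)
10 m³ → container 4 (remaining 3 m³)
31 m³ → container 10 (remaining 19 m³)
42 m³ → container 11 (remaining 8 m³)
Final containers: [20,25] [46] [37,11] [21,16,10] [46] [20,20] [39] [34] [39] [31] [42].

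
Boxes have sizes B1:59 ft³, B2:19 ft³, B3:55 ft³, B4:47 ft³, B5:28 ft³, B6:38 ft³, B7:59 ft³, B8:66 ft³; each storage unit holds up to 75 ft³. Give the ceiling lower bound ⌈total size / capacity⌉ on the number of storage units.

Total size = 59 + 19 + 55 + 47 + 28 + 38 + 59 + 66 = 371 ft³.
⌈371 / 75⌉ = 5.

5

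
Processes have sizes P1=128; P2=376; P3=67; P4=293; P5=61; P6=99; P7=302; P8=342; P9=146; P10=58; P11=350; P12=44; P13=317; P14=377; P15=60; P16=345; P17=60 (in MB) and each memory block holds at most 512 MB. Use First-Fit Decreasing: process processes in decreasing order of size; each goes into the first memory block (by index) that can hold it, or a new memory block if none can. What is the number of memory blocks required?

Sorted descending: 377, 376, 350, 345, 342, 317, 302, 293, 146, 128, 99, 67, 61, 60, 60, 58, 44.
memory block 1: place 377 MB, 135 MB left
memory block 2: place 376 MB, 136 MB left
memory block 3: place 350 MB, 162 MB left
memory block 4: place 345 MB, 167 MB left
memory block 5: place 342 MB, 170 MB left
memory block 6: place 317 MB, 195 MB left
memory block 7: place 302 MB, 210 MB left
memory block 8: place 293 MB, 219 MB left
memory block 3: place 146 MB, 16 MB left
memory block 1: place 128 MB, 7 MB left
memory block 2: place 99 MB, 37 MB left
memory block 4: place 67 MB, 100 MB left
memory block 4: place 61 MB, 39 MB left
memory block 5: place 60 MB, 110 MB left
memory block 5: place 60 MB, 50 MB left
memory block 6: place 58 MB, 137 MB left
memory block 5: place 44 MB, 6 MB left
Final memory blocks: [377,128] [376,99] [350,146] [345,67,61] [342,60,60,44] [317,58] [302] [293].

8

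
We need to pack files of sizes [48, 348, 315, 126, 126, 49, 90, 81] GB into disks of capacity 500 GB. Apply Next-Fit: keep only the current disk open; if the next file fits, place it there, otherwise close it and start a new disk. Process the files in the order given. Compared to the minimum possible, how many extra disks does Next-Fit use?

0

Next-Fit: [48,348] [315,126] [126,49,90,81] → 3 disks.
Total size 1183 GB; any packing needs at least ⌈1183/500⌉ = 3 disks.
So 3 is already optimal.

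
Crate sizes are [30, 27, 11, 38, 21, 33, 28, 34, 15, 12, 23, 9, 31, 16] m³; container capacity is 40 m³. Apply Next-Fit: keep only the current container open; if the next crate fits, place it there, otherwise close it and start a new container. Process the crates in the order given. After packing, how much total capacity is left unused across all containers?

112

container 1: place 30 m³, 10 m³ left
container 2: place 27 m³, 13 m³ left
container 2: place 11 m³, 2 m³ left
container 3: place 38 m³, 2 m³ left
container 4: place 21 m³, 19 m³ left
container 5: place 33 m³, 7 m³ left
container 6: place 28 m³, 12 m³ left
container 7: place 34 m³, 6 m³ left
container 8: place 15 m³, 25 m³ left
container 8: place 12 m³, 13 m³ left
container 9: place 23 m³, 17 m³ left
container 9: place 9 m³, 8 m³ left
container 10: place 31 m³, 9 m³ left
container 11: place 16 m³, 24 m³ left
11 containers × 40 m³ = 440 m³; used 328 m³; unused 112 m³.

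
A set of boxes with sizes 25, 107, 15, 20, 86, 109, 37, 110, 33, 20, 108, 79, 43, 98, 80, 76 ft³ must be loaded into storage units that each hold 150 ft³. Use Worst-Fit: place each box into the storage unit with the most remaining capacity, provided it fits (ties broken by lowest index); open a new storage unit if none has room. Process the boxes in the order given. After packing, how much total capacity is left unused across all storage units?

304

Put 25 ft³ in storage unit 1; 125 ft³ remain.
Put 107 ft³ in storage unit 1; 18 ft³ remain.
Put 15 ft³ in storage unit 1; 3 ft³ remain.
Put 20 ft³ in storage unit 2; 130 ft³ remain.
Put 86 ft³ in storage unit 2; 44 ft³ remain.
Put 109 ft³ in storage unit 3; 41 ft³ remain.
Put 37 ft³ in storage unit 2; 7 ft³ remain.
Put 110 ft³ in storage unit 4; 40 ft³ remain.
Put 33 ft³ in storage unit 3; 8 ft³ remain.
Put 20 ft³ in storage unit 4; 20 ft³ remain.
Put 108 ft³ in storage unit 5; 42 ft³ remain.
Put 79 ft³ in storage unit 6; 71 ft³ remain.
Put 43 ft³ in storage unit 6; 28 ft³ remain.
Put 98 ft³ in storage unit 7; 52 ft³ remain.
Put 80 ft³ in storage unit 8; 70 ft³ remain.
Put 76 ft³ in storage unit 9; 74 ft³ remain.
9 storage units × 150 ft³ = 1350 ft³; used 1046 ft³; unused 304 ft³.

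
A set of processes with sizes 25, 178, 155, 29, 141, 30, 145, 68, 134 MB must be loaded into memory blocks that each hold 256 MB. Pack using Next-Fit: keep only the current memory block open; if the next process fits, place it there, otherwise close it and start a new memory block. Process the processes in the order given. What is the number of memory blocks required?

5

Put 25 MB in memory block 1; 231 MB remain.
Put 178 MB in memory block 1; 53 MB remain.
Put 155 MB in memory block 2; 101 MB remain.
Put 29 MB in memory block 2; 72 MB remain.
Put 141 MB in memory block 3; 115 MB remain.
Put 30 MB in memory block 3; 85 MB remain.
Put 145 MB in memory block 4; 111 MB remain.
Put 68 MB in memory block 4; 43 MB remain.
Put 134 MB in memory block 5; 122 MB remain.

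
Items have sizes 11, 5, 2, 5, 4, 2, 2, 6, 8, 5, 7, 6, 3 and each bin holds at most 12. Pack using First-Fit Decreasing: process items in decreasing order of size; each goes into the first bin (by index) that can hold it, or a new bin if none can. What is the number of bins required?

Sorted descending: 11, 8, 7, 6, 6, 5, 5, 5, 4, 3, 2, 2, 2.
11 → bin 1 (remaining 1)
8 → bin 2 (remaining 4)
7 → bin 3 (remaining 5)
6 → bin 4 (remaining 6)
6 → bin 4 (remaining 0)
5 → bin 3 (remaining 0)
5 → bin 5 (remaining 7)
5 → bin 5 (remaining 2)
4 → bin 2 (remaining 0)
3 → bin 6 (remaining 9)
2 → bin 5 (remaining 0)
2 → bin 6 (remaining 7)
2 → bin 6 (remaining 5)

6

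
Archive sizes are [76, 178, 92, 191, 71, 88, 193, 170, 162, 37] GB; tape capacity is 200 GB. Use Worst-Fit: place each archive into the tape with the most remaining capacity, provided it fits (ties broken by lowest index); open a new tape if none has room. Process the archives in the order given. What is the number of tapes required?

7

76 GB → tape 1 (remaining 124 GB)
178 GB → tape 2 (remaining 22 GB)
92 GB → tape 1 (remaining 32 GB)
191 GB → tape 3 (remaining 9 GB)
71 GB → tape 4 (remaining 129 GB)
88 GB → tape 4 (remaining 41 GB)
193 GB → tape 5 (remaining 7 GB)
170 GB → tape 6 (remaining 30 GB)
162 GB → tape 7 (remaining 38 GB)
37 GB → tape 4 (remaining 4 GB)
Final tapes: [76,92] [178] [191] [71,88,37] [193] [170] [162].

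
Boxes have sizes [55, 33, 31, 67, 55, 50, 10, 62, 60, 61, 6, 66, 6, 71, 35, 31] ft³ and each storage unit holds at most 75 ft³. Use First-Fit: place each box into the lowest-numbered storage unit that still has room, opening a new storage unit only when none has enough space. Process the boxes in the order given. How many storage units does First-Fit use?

11 storage units

storage unit 1: place 55 ft³, 20 ft³ left
storage unit 2: place 33 ft³, 42 ft³ left
storage unit 2: place 31 ft³, 11 ft³ left
storage unit 3: place 67 ft³, 8 ft³ left
storage unit 4: place 55 ft³, 20 ft³ left
storage unit 5: place 50 ft³, 25 ft³ left
storage unit 1: place 10 ft³, 10 ft³ left
storage unit 6: place 62 ft³, 13 ft³ left
storage unit 7: place 60 ft³, 15 ft³ left
storage unit 8: place 61 ft³, 14 ft³ left
storage unit 1: place 6 ft³, 4 ft³ left
storage unit 9: place 66 ft³, 9 ft³ left
storage unit 2: place 6 ft³, 5 ft³ left
storage unit 10: place 71 ft³, 4 ft³ left
storage unit 11: place 35 ft³, 40 ft³ left
storage unit 11: place 31 ft³, 9 ft³ left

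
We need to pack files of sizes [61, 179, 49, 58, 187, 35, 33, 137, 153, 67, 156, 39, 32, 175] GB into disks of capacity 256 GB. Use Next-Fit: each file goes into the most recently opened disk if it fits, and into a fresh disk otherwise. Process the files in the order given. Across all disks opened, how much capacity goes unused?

431

Put 61 GB in disk 1; 195 GB remain.
Put 179 GB in disk 1; 16 GB remain.
Put 49 GB in disk 2; 207 GB remain.
Put 58 GB in disk 2; 149 GB remain.
Put 187 GB in disk 3; 69 GB remain.
Put 35 GB in disk 3; 34 GB remain.
Put 33 GB in disk 3; 1 GB remain.
Put 137 GB in disk 4; 119 GB remain.
Put 153 GB in disk 5; 103 GB remain.
Put 67 GB in disk 5; 36 GB remain.
Put 156 GB in disk 6; 100 GB remain.
Put 39 GB in disk 6; 61 GB remain.
Put 32 GB in disk 6; 29 GB remain.
Put 175 GB in disk 7; 81 GB remain.
7 disks × 256 GB = 1792 GB; used 1361 GB; unused 431 GB.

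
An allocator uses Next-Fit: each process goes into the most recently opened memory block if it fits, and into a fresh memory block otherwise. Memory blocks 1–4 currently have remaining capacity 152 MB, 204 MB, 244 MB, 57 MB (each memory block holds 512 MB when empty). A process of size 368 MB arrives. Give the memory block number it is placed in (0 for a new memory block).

0

Next-Fit only looks at memory block 4, which has 57 MB free.
368 MB does not fit, so a new memory block is opened.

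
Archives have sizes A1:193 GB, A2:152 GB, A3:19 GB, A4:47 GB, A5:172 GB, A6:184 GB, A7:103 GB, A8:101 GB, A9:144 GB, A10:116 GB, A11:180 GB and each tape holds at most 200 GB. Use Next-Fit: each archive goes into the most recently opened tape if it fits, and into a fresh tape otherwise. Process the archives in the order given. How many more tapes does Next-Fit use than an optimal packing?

Next-Fit: [193] [152,19] [47] [172] [184] [103] [101] [144] [116] [180] → 10 tapes.
9 archives exceed 100 GB (half the capacity), and no two of those can share a tape, so at least 9 tapes are needed.
An optimal packing achieves that bound: [193] [184] [180,19] [172] [152,47] [144] [116] [103] [101] → 9 tapes.
Excess: 10 − 9 = 1.

1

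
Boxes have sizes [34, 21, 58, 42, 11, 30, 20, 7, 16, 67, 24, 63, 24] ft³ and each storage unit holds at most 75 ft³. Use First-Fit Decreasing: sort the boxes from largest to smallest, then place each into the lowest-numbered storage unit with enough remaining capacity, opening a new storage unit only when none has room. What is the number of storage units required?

6 storage units

Sorted descending: 67, 63, 58, 42, 34, 30, 24, 24, 21, 20, 16, 11, 7.
67 ft³ → storage unit 1 (remaining 8 ft³)
63 ft³ → storage unit 2 (remaining 12 ft³)
58 ft³ → storage unit 3 (remaining 17 ft³)
42 ft³ → storage unit 4 (remaining 33 ft³)
34 ft³ → storage unit 5 (remaining 41 ft³)
30 ft³ → storage unit 4 (remaining 3 ft³)
24 ft³ → storage unit 5 (remaining 17 ft³)
24 ft³ → storage unit 6 (remaining 51 ft³)
21 ft³ → storage unit 6 (remaining 30 ft³)
20 ft³ → storage unit 6 (remaining 10 ft³)
16 ft³ → storage unit 3 (remaining 1 ft³)
11 ft³ → storage unit 2 (remaining 1 ft³)
7 ft³ → storage unit 1 (remaining 1 ft³)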